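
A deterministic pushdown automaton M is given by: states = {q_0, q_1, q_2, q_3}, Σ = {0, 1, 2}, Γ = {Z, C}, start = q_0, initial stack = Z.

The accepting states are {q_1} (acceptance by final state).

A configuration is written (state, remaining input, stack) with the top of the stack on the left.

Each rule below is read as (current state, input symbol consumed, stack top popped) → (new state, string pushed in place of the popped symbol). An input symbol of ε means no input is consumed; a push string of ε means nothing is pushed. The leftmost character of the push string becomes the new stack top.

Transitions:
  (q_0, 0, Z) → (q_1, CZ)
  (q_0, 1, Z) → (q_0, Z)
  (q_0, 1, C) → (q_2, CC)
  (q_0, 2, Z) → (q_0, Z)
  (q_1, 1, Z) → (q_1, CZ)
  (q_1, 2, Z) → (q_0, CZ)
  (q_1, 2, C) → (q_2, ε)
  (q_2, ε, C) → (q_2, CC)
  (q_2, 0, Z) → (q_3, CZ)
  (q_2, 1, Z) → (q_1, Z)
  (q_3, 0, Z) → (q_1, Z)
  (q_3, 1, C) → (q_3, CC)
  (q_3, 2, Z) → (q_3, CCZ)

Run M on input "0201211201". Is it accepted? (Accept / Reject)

Reject

(q_0, 0201211201, Z)
  read 0, top Z: go to q_1, push CZ → (q_1, 201211201, CZ)
  read 2, top C: go to q_2, push ε → (q_2, 01211201, Z)
  read 0, top Z: go to q_3, push CZ → (q_3, 1211201, CZ)
  read 1, top C: go to q_3, push CC → (q_3, 211201, CCZ)
No transition applies at (q_3, 211201, CCZ); input not fully consumed.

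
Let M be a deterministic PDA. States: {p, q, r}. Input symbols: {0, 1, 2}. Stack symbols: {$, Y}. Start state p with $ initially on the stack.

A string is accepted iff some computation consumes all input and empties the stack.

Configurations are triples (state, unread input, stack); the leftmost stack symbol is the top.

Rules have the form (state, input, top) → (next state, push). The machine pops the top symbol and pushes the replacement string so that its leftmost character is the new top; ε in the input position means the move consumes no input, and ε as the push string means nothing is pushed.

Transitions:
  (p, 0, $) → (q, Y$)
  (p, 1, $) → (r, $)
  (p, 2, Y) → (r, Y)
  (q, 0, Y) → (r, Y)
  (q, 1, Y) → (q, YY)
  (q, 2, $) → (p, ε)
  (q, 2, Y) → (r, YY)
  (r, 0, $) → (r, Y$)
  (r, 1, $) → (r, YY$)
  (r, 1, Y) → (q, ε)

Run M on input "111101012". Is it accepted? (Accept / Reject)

(p, 111101012, $)
  read 1, top $: go to r, push $ → (r, 11101012, $)
  read 1, top $: go to r, push YY$ → (r, 1101012, YY$)
  read 1, top Y: go to q, push ε → (q, 101012, Y$)
  read 1, top Y: go to q, push YY → (q, 01012, YY$)
  read 0, top Y: go to r, push Y → (r, 1012, YY$)
  read 1, top Y: go to q, push ε → (q, 012, Y$)
  read 0, top Y: go to r, push Y → (r, 12, Y$)
  read 1, top Y: go to q, push ε → (q, 2, $)
  read 2, top $: go to p, push ε → (p, ε, ε)
All input consumed and the stack is empty.

Accept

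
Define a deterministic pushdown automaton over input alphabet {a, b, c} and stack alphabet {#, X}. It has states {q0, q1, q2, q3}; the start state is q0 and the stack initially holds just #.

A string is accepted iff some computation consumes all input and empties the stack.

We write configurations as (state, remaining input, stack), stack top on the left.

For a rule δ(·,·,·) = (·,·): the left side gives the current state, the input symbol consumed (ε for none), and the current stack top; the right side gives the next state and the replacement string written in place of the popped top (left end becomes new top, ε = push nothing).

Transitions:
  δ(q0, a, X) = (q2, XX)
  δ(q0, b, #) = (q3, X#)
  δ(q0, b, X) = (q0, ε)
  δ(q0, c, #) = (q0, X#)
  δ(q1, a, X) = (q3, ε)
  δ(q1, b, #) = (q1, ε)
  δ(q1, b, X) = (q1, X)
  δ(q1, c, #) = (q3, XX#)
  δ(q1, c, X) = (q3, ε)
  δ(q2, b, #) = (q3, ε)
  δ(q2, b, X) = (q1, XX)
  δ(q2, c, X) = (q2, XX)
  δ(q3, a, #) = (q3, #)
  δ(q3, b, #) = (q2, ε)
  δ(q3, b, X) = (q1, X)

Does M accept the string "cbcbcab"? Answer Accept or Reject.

Reject

(q0, cbcbcab, #)
  read c, top #: go to q0, push X# → (q0, bcbcab, X#)
  read b, top X: go to q0, push ε → (q0, cbcab, #)
  read c, top #: go to q0, push X# → (q0, bcab, X#)
  read b, top X: go to q0, push ε → (q0, cab, #)
  read c, top #: go to q0, push X# → (q0, ab, X#)
  read a, top X: go to q2, push XX → (q2, b, XX#)
  read b, top X: go to q1, push XX → (q1, ε, XXX#)
All input consumed; stack is XXX#, not empty, and no further ε-move applies.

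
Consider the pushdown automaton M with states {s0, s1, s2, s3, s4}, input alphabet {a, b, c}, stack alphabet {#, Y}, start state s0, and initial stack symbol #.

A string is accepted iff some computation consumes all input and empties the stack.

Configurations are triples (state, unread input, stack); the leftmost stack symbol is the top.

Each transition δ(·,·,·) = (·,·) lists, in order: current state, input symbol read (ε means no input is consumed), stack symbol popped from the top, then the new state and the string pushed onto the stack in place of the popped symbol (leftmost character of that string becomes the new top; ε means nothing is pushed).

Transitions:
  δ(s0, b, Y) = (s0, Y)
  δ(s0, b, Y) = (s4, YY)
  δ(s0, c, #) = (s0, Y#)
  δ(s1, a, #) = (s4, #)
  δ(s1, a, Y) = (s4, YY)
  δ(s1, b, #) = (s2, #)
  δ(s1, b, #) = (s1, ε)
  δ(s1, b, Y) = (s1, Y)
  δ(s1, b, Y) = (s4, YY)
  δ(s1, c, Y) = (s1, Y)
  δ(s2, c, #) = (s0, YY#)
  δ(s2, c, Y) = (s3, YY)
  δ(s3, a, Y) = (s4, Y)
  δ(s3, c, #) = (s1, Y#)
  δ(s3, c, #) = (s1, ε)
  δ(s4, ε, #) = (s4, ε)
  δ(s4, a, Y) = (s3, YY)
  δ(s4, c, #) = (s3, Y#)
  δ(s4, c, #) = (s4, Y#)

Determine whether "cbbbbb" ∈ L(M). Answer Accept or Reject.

No computation consumes all input and empties the stack.

Reject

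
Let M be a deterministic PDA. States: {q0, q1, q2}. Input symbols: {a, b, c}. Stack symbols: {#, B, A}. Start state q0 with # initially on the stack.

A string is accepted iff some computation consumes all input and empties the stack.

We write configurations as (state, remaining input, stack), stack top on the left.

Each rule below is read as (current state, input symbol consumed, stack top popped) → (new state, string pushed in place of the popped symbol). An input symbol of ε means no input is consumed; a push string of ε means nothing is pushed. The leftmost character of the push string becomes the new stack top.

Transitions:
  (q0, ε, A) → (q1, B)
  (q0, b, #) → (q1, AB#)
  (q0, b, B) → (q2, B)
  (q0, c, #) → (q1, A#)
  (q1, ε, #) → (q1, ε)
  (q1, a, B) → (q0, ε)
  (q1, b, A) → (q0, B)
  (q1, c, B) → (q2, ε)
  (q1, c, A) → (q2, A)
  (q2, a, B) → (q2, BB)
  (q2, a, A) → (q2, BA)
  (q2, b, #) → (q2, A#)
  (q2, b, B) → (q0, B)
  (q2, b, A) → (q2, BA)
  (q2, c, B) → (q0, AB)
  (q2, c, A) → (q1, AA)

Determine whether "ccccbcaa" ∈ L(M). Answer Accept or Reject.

Reject

(q0, ccccbcaa, #)
  read c, top #: go to q1, push A# → (q1, cccbcaa, A#)
  read c, top A: go to q2, push A → (q2, ccbcaa, A#)
  read c, top A: go to q1, push AA → (q1, cbcaa, AA#)
  read c, top A: go to q2, push A → (q2, bcaa, AA#)
  read b, top A: go to q2, push BA → (q2, caa, BAA#)
  read c, top B: go to q0, push AB → (q0, aa, ABAA#)
  ε-move, top A: go to q1, push B → (q1, aa, BBAA#)
  read a, top B: go to q0, push ε → (q0, a, BAA#)
No transition applies at (q0, a, BAA#); input not fully consumed.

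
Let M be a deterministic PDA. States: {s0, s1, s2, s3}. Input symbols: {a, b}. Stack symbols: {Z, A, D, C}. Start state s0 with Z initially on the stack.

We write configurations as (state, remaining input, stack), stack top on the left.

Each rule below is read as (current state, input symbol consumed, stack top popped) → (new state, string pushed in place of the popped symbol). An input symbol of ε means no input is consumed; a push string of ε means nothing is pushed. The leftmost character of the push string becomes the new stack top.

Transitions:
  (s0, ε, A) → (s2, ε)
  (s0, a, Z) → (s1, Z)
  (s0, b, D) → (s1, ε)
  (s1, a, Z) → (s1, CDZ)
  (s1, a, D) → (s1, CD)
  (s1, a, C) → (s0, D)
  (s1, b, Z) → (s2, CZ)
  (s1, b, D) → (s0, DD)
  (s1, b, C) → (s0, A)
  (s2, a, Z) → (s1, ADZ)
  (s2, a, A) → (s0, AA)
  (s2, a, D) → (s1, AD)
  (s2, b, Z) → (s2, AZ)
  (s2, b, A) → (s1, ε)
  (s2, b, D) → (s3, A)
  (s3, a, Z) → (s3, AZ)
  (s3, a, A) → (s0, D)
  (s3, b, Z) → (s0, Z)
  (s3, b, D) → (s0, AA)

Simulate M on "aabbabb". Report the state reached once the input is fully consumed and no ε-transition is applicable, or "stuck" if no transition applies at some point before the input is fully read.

(s0, aabbabb, Z)
  read a, top Z: go to s1, push Z → (s1, abbabb, Z)
  read a, top Z: go to s1, push CDZ → (s1, bbabb, CDZ)
  read b, top C: go to s0, push A → (s0, babb, ADZ)
  ε-move, top A: go to s2, push ε → (s2, babb, DZ)
  read b, top D: go to s3, push A → (s3, abb, AZ)
  read a, top A: go to s0, push D → (s0, bb, DZ)
  read b, top D: go to s1, push ε → (s1, b, Z)
  read b, top Z: go to s2, push CZ → (s2, ε, CZ)
All input consumed; M is in state s2.

s2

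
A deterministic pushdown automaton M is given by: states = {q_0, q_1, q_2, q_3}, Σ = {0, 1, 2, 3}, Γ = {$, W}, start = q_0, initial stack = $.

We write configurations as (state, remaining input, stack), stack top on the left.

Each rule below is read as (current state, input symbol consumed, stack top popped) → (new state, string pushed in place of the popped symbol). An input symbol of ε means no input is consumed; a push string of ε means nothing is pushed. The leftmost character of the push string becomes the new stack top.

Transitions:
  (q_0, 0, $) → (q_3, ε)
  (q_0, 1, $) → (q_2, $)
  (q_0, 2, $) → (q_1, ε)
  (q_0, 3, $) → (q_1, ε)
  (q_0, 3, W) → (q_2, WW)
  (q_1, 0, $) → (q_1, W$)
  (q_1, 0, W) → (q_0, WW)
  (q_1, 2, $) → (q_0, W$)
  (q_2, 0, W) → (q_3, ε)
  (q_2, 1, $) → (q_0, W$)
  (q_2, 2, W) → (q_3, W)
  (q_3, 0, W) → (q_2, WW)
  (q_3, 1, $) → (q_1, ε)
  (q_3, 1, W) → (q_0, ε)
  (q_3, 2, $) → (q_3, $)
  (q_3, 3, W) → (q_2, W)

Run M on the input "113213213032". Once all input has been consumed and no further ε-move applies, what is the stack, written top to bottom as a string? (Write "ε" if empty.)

(q_0, 113213213032, $) ⊢ (q_2, 13213213032, $) ⊢ (q_0, 3213213032, W$) ⊢ (q_2, 213213032, WW$) ⊢ (q_3, 13213032, WW$) ⊢ (q_0, 3213032, W$) ⊢ (q_2, 213032, WW$) ⊢ (q_3, 13032, WW$) ⊢ (q_0, 3032, W$) ⊢ (q_2, 032, WW$) ⊢ (q_3, 32, W$) ⊢ (q_2, 2, W$) ⊢ (q_3, ε, W$)
All input consumed in state q_3 with stack W$.

W$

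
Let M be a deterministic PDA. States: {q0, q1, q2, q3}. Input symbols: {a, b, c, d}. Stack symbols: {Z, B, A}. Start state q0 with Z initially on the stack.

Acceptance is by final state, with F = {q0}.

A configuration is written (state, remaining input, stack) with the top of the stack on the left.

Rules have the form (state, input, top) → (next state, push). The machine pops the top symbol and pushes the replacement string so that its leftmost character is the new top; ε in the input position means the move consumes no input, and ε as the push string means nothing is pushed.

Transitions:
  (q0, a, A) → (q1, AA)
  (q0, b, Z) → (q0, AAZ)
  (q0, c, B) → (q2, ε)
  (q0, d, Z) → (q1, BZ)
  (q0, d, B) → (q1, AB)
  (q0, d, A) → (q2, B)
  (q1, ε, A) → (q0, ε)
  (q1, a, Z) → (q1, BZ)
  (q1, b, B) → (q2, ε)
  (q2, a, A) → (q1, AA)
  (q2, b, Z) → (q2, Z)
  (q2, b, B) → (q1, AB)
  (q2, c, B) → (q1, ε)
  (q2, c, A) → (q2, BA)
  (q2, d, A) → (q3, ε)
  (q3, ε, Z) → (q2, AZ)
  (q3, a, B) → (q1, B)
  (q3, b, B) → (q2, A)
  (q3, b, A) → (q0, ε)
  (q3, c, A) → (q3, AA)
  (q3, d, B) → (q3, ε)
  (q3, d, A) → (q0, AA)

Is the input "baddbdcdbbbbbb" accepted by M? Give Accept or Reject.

(q0, baddbdcdbbbbbb, Z) ⊢ (q0, addbdcdbbbbbb, AAZ) ⊢ (q1, ddbdcdbbbbbb, AAAZ) ⊢ (q0, ddbdcdbbbbbb, AAZ) ⊢ (q2, dbdcdbbbbbb, BAZ)
No transition applies at (q2, dbdcdbbbbbb, BAZ); input not fully consumed.

Reject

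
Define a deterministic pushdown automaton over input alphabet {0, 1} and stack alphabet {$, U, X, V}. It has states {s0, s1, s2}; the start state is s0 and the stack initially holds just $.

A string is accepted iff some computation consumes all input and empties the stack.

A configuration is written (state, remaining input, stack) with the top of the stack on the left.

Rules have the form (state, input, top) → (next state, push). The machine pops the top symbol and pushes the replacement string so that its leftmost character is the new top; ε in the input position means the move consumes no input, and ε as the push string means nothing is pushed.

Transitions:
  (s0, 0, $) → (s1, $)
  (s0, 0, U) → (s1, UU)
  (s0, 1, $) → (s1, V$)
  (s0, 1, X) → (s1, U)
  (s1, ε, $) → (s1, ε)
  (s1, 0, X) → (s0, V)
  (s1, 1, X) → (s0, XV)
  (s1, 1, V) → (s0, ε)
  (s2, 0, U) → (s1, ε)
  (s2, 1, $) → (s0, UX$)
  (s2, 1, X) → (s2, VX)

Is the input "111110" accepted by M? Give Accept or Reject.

(s0, 111110, $) ⊢ (s1, 11110, V$) ⊢ (s0, 1110, $) ⊢ (s1, 110, V$) ⊢ (s0, 10, $) ⊢ (s1, 0, V$)
No transition applies at (s1, 0, V$); input not fully consumed.

Reject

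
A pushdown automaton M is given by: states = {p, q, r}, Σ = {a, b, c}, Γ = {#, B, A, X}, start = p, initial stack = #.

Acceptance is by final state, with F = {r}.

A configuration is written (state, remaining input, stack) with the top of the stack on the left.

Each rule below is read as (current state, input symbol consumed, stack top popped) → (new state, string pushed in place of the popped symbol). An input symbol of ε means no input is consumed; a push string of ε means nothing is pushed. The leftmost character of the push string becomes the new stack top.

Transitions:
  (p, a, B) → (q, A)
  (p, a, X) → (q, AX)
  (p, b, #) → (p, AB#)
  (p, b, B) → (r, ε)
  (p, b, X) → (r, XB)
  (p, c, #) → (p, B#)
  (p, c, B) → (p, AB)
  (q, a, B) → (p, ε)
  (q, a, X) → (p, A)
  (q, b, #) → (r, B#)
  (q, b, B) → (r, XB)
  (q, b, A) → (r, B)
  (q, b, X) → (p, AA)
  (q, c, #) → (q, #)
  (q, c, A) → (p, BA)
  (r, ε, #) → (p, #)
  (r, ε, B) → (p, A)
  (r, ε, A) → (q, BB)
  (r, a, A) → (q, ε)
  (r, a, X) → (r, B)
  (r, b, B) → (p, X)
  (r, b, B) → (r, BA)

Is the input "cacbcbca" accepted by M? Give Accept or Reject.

No computation consumes all input and reaches a final state.

Reject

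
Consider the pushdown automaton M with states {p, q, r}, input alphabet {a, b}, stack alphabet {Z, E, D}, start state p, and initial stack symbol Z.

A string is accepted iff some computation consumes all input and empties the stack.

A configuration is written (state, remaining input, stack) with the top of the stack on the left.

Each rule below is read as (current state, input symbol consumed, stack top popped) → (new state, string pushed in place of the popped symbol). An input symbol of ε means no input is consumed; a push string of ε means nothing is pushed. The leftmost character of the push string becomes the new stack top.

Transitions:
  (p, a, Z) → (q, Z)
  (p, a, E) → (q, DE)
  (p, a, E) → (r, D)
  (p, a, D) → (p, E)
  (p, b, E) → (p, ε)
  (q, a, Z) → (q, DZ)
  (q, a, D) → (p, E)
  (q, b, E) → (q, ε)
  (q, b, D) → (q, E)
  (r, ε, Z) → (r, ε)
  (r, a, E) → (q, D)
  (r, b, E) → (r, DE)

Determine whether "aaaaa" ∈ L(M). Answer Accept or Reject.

Reject

No computation consumes all input and empties the stack.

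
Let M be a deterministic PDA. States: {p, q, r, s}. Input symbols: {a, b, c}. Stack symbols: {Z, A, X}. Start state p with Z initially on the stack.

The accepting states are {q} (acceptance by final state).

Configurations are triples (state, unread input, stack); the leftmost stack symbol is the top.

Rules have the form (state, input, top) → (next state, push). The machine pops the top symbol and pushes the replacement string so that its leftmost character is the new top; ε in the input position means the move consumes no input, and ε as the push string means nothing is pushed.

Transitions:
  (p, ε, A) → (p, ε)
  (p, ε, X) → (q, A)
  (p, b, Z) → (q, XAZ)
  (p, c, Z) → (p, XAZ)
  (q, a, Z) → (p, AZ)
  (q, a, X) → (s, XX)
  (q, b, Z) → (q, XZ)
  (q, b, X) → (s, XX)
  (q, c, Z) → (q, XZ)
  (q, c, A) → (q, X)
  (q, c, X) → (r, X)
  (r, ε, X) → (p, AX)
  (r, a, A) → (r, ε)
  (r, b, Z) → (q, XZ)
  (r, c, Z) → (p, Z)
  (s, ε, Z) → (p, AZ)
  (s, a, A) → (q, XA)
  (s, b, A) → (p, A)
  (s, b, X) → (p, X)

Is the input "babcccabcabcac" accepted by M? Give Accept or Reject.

Reject

(p, babcccabcabcac, Z)
  read b, top Z: go to q, push XAZ → (q, abcccabcabcac, XAZ)
  read a, top X: go to s, push XX → (s, bcccabcabcac, XXAZ)
  read b, top X: go to p, push X → (p, cccabcabcac, XXAZ)
  ε-move, top X: go to q, push A → (q, cccabcabcac, AXAZ)
  read c, top A: go to q, push X → (q, ccabcabcac, XXAZ)
  read c, top X: go to r, push X → (r, cabcabcac, XXAZ)
  ε-move, top X: go to p, push AX → (p, cabcabcac, AXXAZ)
  ε-move, top A: go to p, push ε → (p, cabcabcac, XXAZ)
  ε-move, top X: go to q, push A → (q, cabcabcac, AXAZ)
  read c, top A: go to q, push X → (q, abcabcac, XXAZ)
  read a, top X: go to s, push XX → (s, bcabcac, XXXAZ)
  read b, top X: go to p, push X → (p, cabcac, XXXAZ)
  ε-move, top X: go to q, push A → (q, cabcac, AXXAZ)
  read c, top A: go to q, push X → (q, abcac, XXXAZ)
  read a, top X: go to s, push XX → (s, bcac, XXXXAZ)
  read b, top X: go to p, push X → (p, cac, XXXXAZ)
  ε-move, top X: go to q, push A → (q, cac, AXXXAZ)
  read c, top A: go to q, push X → (q, ac, XXXXAZ)
  read a, top X: go to s, push XX → (s, c, XXXXXAZ)
No transition applies at (s, c, XXXXXAZ); input not fully consumed.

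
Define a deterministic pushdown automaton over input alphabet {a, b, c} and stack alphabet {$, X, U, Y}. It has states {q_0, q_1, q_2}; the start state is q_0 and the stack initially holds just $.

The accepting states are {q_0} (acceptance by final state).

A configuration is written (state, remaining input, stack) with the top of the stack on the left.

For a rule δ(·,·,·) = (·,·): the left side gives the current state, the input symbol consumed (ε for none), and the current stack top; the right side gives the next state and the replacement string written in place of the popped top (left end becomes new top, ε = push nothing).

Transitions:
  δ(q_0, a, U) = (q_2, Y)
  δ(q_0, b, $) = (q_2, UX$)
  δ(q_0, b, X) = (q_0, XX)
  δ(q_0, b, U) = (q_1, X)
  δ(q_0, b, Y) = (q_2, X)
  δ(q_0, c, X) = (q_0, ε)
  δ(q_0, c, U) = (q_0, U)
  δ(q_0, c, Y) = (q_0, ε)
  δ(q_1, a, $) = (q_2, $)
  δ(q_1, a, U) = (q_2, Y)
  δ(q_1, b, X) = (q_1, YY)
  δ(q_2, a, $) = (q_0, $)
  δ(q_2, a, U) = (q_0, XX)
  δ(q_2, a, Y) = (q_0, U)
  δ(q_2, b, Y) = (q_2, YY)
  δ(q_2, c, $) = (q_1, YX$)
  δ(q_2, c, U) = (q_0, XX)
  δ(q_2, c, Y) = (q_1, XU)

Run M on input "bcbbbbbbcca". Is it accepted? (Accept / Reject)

Reject

(q_0, bcbbbbbbcca, $)
  read b, top $: go to q_2, push UX$ → (q_2, cbbbbbbcca, UX$)
  read c, top U: go to q_0, push XX → (q_0, bbbbbbcca, XXX$)
  read b, top X: go to q_0, push XX → (q_0, bbbbbcca, XXXX$)
  read b, top X: go to q_0, push XX → (q_0, bbbbcca, XXXXX$)
  read b, top X: go to q_0, push XX → (q_0, bbbcca, XXXXXX$)
  read b, top X: go to q_0, push XX → (q_0, bbcca, XXXXXXX$)
  read b, top X: go to q_0, push XX → (q_0, bcca, XXXXXXXX$)
  read b, top X: go to q_0, push XX → (q_0, cca, XXXXXXXXX$)
  read c, top X: go to q_0, push ε → (q_0, ca, XXXXXXXX$)
  read c, top X: go to q_0, push ε → (q_0, a, XXXXXXX$)
No transition applies at (q_0, a, XXXXXXX$); input not fully consumed.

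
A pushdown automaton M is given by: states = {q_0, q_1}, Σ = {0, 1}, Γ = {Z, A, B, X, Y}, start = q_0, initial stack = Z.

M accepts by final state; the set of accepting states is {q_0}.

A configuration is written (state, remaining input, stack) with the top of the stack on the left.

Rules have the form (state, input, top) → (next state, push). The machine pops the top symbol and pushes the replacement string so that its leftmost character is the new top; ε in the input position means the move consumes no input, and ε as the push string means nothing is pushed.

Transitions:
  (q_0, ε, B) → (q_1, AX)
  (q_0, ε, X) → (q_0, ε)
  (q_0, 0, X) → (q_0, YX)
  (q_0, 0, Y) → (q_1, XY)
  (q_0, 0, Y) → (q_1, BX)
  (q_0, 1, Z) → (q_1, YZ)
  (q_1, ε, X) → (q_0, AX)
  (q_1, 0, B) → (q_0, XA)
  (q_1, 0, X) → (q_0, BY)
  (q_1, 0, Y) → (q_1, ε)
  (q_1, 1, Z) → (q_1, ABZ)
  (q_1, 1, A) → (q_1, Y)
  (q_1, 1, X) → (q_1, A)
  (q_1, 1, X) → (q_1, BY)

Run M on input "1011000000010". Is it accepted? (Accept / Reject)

One accepting computation: (q_0, 1011000000010, Z) ⊢ (q_1, 011000000010, YZ) ⊢ (q_1, 11000000010, Z) ⊢ (q_1, 1000000010, ABZ) ⊢ (q_1, 000000010, YBZ) ⊢ (q_1, 00000010, BZ) ⊢ (q_0, 0000010, XAZ) ⊢ (q_0, 000010, YXAZ) ⊢ (q_1, 00010, BXXAZ) ⊢ (q_0, 0010, XAXXAZ) ⊢ (q_0, 010, YXAXXAZ) ⊢ (q_1, 10, XYXAXXAZ) ⊢ (q_1, 0, BYYXAXXAZ) ⊢ (q_0, ε, XAYYXAXXAZ)
All input consumed and state q_0 ∈ F.

Accept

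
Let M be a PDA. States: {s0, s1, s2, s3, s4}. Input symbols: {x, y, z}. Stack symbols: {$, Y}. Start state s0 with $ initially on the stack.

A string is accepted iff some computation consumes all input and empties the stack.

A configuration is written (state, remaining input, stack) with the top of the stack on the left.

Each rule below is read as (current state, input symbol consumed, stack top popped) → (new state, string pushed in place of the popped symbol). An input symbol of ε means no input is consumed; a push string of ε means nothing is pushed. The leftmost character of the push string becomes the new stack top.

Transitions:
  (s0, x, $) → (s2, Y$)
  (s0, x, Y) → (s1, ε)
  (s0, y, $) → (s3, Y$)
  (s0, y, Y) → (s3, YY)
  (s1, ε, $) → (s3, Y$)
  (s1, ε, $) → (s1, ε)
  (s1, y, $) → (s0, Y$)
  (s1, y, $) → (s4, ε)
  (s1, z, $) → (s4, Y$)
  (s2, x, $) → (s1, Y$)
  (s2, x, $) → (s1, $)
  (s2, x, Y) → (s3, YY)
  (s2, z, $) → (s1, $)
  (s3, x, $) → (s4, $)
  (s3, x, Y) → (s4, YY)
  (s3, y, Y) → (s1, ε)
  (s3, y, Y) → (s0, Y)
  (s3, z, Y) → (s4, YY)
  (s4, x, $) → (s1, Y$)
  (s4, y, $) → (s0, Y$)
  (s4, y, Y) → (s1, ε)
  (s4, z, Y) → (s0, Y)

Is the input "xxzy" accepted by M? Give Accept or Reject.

No computation consumes all input and empties the stack.

Reject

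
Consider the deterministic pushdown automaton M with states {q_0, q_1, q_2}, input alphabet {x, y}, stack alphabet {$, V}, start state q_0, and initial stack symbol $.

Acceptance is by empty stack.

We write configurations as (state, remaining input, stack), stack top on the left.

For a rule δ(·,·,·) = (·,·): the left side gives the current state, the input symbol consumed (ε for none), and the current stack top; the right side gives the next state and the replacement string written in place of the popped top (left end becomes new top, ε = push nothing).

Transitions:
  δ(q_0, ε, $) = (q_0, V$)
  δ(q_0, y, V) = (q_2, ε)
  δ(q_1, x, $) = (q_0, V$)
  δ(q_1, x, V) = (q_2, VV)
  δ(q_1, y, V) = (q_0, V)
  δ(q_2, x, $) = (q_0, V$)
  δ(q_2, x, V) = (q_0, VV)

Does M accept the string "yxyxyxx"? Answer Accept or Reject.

(q_0, yxyxyxx, $) ⊢ (q_0, yxyxyxx, V$) ⊢ (q_2, xyxyxx, $) ⊢ (q_0, yxyxx, V$) ⊢ (q_2, xyxx, $) ⊢ (q_0, yxx, V$) ⊢ (q_2, xx, $) ⊢ (q_0, x, V$)
No transition applies at (q_0, x, V$); input not fully consumed.

Reject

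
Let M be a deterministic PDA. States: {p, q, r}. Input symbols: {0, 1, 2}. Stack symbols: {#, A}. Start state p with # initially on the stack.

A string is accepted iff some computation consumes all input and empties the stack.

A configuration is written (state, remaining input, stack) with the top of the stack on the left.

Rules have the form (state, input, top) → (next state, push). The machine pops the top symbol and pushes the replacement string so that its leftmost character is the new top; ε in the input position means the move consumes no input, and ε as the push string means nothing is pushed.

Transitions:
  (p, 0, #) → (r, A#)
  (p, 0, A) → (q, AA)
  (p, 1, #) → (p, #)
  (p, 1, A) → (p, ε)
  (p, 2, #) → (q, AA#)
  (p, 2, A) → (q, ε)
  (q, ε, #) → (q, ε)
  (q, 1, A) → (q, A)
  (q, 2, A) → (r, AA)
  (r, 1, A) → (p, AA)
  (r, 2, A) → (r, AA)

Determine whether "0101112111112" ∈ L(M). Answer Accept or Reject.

Accept

(p, 0101112111112, #) ⊢ (r, 101112111112, A#) ⊢ (p, 01112111112, AA#) ⊢ (q, 1112111112, AAA#) ⊢ (q, 112111112, AAA#) ⊢ (q, 12111112, AAA#) ⊢ (q, 2111112, AAA#) ⊢ (r, 111112, AAAA#) ⊢ (p, 11112, AAAAA#) ⊢ (p, 1112, AAAA#) ⊢ (p, 112, AAA#) ⊢ (p, 12, AA#) ⊢ (p, 2, A#) ⊢ (q, ε, #) ⊢ (q, ε, ε)
All input consumed and the stack is empty.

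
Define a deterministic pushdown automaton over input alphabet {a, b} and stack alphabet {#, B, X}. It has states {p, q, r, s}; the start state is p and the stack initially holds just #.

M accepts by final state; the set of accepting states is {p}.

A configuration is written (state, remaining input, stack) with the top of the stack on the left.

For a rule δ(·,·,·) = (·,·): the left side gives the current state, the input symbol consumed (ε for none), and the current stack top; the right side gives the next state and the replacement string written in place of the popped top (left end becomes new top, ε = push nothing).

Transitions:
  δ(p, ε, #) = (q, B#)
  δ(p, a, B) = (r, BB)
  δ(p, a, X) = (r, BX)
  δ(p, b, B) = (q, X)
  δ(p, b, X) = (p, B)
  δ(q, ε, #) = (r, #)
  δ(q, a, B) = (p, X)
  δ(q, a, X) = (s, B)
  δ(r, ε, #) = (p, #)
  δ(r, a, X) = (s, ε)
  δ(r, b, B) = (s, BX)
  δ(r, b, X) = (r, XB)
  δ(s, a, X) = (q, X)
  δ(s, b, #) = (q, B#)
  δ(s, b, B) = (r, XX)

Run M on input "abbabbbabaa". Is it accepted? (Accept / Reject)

(p, abbabbbabaa, #)
  ε-move, top #: go to q, push B# → (q, abbabbbabaa, B#)
  read a, top B: go to p, push X → (p, bbabbbabaa, X#)
  read b, top X: go to p, push B → (p, babbbabaa, B#)
  read b, top B: go to q, push X → (q, abbbabaa, X#)
  read a, top X: go to s, push B → (s, bbbabaa, B#)
  read b, top B: go to r, push XX → (r, bbabaa, XX#)
  read b, top X: go to r, push XB → (r, babaa, XBX#)
  read b, top X: go to r, push XB → (r, abaa, XBBX#)
  read a, top X: go to s, push ε → (s, baa, BBX#)
  read b, top B: go to r, push XX → (r, aa, XXBX#)
  read a, top X: go to s, push ε → (s, a, XBX#)
  read a, top X: go to q, push X → (q, ε, XBX#)
All input consumed; state q ∉ F and no further ε-move applies.

Reject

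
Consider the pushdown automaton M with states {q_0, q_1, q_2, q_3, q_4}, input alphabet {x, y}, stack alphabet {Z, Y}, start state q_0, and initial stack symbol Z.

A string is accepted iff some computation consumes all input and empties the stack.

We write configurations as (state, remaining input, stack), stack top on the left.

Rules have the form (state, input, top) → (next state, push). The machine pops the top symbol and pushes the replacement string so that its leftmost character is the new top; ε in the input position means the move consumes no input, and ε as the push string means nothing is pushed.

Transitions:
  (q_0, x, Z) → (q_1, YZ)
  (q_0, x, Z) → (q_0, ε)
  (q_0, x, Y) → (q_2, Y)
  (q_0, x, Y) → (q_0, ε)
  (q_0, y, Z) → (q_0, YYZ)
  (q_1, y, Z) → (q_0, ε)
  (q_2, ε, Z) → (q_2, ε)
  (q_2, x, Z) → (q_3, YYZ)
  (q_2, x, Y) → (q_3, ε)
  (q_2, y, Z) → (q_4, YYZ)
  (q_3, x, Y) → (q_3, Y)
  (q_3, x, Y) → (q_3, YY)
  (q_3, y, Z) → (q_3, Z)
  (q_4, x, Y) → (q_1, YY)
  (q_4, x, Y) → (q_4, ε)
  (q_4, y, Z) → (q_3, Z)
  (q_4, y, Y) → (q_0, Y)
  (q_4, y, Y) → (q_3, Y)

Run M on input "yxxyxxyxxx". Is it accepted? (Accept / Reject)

Accept

One accepting computation: (q_0, yxxyxxyxxx, Z) ⊢ (q_0, xxyxxyxxx, YYZ) ⊢ (q_0, xyxxyxxx, YZ) ⊢ (q_0, yxxyxxx, Z) ⊢ (q_0, xxyxxx, YYZ) ⊢ (q_0, xyxxx, YZ) ⊢ (q_0, yxxx, Z) ⊢ (q_0, xxx, YYZ) ⊢ (q_0, xx, YZ) ⊢ (q_0, x, Z) ⊢ (q_0, ε, ε)
All input consumed and the stack is empty.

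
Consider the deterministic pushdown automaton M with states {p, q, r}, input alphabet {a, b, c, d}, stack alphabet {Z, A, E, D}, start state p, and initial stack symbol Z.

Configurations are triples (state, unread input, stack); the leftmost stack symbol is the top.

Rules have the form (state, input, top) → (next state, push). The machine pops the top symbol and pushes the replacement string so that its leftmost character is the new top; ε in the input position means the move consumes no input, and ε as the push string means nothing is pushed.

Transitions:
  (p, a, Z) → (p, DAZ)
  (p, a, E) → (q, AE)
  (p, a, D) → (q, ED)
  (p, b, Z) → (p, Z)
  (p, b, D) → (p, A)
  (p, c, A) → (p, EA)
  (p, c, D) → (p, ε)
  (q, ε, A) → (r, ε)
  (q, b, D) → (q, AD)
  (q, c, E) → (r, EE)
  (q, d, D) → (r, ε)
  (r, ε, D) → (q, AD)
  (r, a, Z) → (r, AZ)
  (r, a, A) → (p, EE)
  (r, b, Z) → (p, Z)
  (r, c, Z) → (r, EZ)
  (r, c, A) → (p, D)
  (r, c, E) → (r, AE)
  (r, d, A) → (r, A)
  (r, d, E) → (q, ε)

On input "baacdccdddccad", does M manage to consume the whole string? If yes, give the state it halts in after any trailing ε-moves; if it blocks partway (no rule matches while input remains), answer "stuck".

q

(p, baacdccdddccad, Z)
  read b, top Z: go to p, push Z → (p, aacdccdddccad, Z)
  read a, top Z: go to p, push DAZ → (p, acdccdddccad, DAZ)
  read a, top D: go to q, push ED → (q, cdccdddccad, EDAZ)
  read c, top E: go to r, push EE → (r, dccdddccad, EEDAZ)
  read d, top E: go to q, push ε → (q, ccdddccad, EDAZ)
  read c, top E: go to r, push EE → (r, cdddccad, EEDAZ)
  read c, top E: go to r, push AE → (r, dddccad, AEEDAZ)
  read d, top A: go to r, push A → (r, ddccad, AEEDAZ)
  read d, top A: go to r, push A → (r, dccad, AEEDAZ)
  read d, top A: go to r, push A → (r, ccad, AEEDAZ)
  read c, top A: go to p, push D → (p, cad, DEEDAZ)
  read c, top D: go to p, push ε → (p, ad, EEDAZ)
  read a, top E: go to q, push AE → (q, d, AEEDAZ)
  ε-move, top A: go to r, push ε → (r, d, EEDAZ)
  read d, top E: go to q, push ε → (q, ε, EDAZ)
All input consumed; M is in state q.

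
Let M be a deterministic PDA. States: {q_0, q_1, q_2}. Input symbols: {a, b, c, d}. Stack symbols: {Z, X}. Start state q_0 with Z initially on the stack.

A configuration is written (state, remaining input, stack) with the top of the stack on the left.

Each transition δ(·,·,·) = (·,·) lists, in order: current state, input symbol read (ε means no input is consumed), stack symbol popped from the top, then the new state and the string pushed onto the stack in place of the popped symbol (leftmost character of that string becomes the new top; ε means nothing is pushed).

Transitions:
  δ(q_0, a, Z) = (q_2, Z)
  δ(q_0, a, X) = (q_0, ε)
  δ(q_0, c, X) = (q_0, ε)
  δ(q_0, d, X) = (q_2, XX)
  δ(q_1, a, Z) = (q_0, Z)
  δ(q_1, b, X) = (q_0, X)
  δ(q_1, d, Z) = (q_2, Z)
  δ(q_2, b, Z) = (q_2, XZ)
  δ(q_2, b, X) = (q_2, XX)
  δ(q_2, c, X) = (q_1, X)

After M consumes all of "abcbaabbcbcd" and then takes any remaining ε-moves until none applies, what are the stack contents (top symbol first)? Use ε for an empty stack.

(q_0, abcbaabbcbcd, Z)
  read a, top Z: go to q_2, push Z → (q_2, bcbaabbcbcd, Z)
  read b, top Z: go to q_2, push XZ → (q_2, cbaabbcbcd, XZ)
  read c, top X: go to q_1, push X → (q_1, baabbcbcd, XZ)
  read b, top X: go to q_0, push X → (q_0, aabbcbcd, XZ)
  read a, top X: go to q_0, push ε → (q_0, abbcbcd, Z)
  read a, top Z: go to q_2, push Z → (q_2, bbcbcd, Z)
  read b, top Z: go to q_2, push XZ → (q_2, bcbcd, XZ)
  read b, top X: go to q_2, push XX → (q_2, cbcd, XXZ)
  read c, top X: go to q_1, push X → (q_1, bcd, XXZ)
  read b, top X: go to q_0, push X → (q_0, cd, XXZ)
  read c, top X: go to q_0, push ε → (q_0, d, XZ)
  read d, top X: go to q_2, push XX → (q_2, ε, XXZ)
All input consumed in state q_2 with stack XXZ.

XXZ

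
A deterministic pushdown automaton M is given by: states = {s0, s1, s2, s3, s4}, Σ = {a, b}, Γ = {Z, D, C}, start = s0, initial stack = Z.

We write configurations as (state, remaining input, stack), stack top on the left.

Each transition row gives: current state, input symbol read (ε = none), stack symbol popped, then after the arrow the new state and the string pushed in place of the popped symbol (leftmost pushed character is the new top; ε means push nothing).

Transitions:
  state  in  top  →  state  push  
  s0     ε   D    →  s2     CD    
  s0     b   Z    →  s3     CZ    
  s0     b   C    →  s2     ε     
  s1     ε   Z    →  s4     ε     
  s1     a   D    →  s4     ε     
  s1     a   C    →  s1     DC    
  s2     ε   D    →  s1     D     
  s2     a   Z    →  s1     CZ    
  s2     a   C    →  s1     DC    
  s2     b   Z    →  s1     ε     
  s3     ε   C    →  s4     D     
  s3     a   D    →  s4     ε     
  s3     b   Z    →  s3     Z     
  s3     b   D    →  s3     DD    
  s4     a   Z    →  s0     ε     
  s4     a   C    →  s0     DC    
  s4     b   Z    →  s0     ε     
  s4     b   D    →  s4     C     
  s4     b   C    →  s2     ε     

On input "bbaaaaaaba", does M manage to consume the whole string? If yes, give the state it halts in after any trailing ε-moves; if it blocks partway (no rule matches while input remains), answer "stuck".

(s0, bbaaaaaaba, Z) ⊢ (s3, baaaaaaba, CZ) ⊢ (s4, baaaaaaba, DZ) ⊢ (s4, aaaaaaba, CZ) ⊢ (s0, aaaaaba, DCZ) ⊢ (s2, aaaaaba, CDCZ) ⊢ (s1, aaaaba, DCDCZ) ⊢ (s4, aaaba, CDCZ) ⊢ (s0, aaba, DCDCZ) ⊢ (s2, aaba, CDCDCZ) ⊢ (s1, aba, DCDCDCZ) ⊢ (s4, ba, CDCDCZ) ⊢ (s2, a, DCDCZ) ⊢ (s1, a, DCDCZ) ⊢ (s4, ε, CDCZ)
All input consumed; M is in state s4.

s4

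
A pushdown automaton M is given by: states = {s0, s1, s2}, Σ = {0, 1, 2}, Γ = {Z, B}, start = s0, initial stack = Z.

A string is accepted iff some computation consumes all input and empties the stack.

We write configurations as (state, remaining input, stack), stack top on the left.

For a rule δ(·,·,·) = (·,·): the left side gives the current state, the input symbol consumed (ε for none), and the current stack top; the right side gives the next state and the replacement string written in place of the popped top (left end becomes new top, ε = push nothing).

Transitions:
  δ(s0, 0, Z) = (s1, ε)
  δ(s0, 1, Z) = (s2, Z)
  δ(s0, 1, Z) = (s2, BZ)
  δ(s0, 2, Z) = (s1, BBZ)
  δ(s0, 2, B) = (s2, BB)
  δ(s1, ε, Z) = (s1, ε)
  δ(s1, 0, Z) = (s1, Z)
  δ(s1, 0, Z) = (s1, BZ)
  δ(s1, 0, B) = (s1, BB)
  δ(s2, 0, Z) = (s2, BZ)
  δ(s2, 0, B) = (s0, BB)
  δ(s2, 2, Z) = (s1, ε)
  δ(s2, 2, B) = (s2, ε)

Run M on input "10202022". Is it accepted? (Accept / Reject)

Accept

One accepting computation: (s0, 10202022, Z) ⊢ (s2, 0202022, Z) ⊢ (s2, 202022, BZ) ⊢ (s2, 02022, Z) ⊢ (s2, 2022, BZ) ⊢ (s2, 022, Z) ⊢ (s2, 22, BZ) ⊢ (s2, 2, Z) ⊢ (s1, ε, ε)
All input consumed and the stack is empty.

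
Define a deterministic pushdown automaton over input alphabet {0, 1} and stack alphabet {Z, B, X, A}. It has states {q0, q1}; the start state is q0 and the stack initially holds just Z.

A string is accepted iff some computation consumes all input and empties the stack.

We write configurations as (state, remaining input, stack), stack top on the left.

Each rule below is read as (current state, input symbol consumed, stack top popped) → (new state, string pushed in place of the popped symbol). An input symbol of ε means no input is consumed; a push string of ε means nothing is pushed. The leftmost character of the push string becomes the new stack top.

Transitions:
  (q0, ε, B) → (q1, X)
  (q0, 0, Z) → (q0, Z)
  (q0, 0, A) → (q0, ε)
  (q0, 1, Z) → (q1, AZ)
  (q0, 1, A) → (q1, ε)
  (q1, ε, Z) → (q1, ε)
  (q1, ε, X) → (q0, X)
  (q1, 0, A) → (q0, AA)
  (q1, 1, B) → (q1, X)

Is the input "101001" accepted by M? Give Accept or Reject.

Accept

(q0, 101001, Z)
  read 1, top Z: go to q1, push AZ → (q1, 01001, AZ)
  read 0, top A: go to q0, push AA → (q0, 1001, AAZ)
  read 1, top A: go to q1, push ε → (q1, 001, AZ)
  read 0, top A: go to q0, push AA → (q0, 01, AAZ)
  read 0, top A: go to q0, push ε → (q0, 1, AZ)
  read 1, top A: go to q1, push ε → (q1, ε, Z)
  ε-move, top Z: go to q1, push ε → (q1, ε, ε)
All input consumed and the stack is empty.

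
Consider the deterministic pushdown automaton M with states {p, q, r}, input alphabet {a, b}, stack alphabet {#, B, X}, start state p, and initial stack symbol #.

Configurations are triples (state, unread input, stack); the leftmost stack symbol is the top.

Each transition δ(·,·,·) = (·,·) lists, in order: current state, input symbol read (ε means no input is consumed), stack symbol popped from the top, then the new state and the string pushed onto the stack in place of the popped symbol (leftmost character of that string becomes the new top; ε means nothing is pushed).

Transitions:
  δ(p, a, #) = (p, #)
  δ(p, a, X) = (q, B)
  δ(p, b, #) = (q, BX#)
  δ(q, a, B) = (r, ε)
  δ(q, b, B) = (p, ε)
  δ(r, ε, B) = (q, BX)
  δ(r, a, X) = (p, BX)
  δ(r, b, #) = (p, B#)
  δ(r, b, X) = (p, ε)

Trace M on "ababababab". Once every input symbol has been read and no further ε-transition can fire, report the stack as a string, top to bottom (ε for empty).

BX#

(p, ababababab, #)
  read a, top #: go to p, push # → (p, babababab, #)
  read b, top #: go to q, push BX# → (q, abababab, BX#)
  read a, top B: go to r, push ε → (r, bababab, X#)
  read b, top X: go to p, push ε → (p, ababab, #)
  read a, top #: go to p, push # → (p, babab, #)
  read b, top #: go to q, push BX# → (q, abab, BX#)
  read a, top B: go to r, push ε → (r, bab, X#)
  read b, top X: go to p, push ε → (p, ab, #)
  read a, top #: go to p, push # → (p, b, #)
  read b, top #: go to q, push BX# → (q, ε, BX#)
All input consumed in state q with stack BX#.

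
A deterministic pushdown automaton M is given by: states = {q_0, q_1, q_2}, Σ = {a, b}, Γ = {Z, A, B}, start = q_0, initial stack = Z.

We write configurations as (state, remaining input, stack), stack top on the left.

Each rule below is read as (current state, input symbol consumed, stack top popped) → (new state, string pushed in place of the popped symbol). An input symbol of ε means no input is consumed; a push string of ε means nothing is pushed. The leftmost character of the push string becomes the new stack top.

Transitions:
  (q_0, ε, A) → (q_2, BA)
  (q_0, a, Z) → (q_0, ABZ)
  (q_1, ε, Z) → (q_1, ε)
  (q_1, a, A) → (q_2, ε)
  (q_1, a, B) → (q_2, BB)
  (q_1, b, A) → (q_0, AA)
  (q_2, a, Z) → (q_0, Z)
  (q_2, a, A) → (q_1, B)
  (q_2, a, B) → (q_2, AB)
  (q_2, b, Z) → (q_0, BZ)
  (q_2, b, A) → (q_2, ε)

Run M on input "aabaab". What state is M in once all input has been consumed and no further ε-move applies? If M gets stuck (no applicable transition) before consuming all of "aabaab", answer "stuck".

(q_0, aabaab, Z) ⊢ (q_0, abaab, ABZ) ⊢ (q_2, abaab, BABZ) ⊢ (q_2, baab, ABABZ) ⊢ (q_2, aab, BABZ) ⊢ (q_2, ab, ABABZ) ⊢ (q_1, b, BBABZ)
No transition for (q_1, b, top B); M blocks with input b remaining.

stuck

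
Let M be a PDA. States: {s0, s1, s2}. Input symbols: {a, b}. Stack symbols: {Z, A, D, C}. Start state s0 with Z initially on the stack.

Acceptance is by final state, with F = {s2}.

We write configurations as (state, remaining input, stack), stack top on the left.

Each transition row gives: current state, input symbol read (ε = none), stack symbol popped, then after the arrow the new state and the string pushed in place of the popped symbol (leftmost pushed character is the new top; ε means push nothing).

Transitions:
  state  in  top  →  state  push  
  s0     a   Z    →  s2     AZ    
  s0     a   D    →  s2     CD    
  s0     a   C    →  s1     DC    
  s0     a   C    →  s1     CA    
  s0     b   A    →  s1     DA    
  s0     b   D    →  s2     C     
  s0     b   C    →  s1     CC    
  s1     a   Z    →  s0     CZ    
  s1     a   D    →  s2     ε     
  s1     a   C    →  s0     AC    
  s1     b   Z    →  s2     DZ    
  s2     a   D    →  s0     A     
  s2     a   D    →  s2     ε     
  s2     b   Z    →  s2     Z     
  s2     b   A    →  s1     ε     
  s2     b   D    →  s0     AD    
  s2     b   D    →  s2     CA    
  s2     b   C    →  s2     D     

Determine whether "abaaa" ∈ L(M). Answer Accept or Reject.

One accepting computation: (s0, abaaa, Z) ⊢ (s2, baaa, AZ) ⊢ (s1, aaa, Z) ⊢ (s0, aa, CZ) ⊢ (s1, a, DCZ) ⊢ (s2, ε, CZ)
All input consumed and state s2 ∈ F.

Accept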